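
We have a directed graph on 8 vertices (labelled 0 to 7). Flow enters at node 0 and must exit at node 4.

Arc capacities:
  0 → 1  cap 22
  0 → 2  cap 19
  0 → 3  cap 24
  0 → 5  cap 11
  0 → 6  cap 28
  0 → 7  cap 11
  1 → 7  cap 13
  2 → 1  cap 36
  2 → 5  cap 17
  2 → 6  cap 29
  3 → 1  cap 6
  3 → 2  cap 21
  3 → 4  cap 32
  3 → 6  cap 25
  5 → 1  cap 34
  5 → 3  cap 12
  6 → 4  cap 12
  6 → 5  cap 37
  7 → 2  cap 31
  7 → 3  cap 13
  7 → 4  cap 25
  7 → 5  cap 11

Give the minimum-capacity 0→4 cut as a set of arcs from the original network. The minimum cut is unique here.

augment #1: 0→3→4 push 24
augment #2: 0→6→4 push 12
augment #3: 0→7→4 push 11
augment #4: 0→1→7→4 push 13
augment #5: 0→5→3→4 push 8
max flow = 68; residual-reachable set from 0 gives S-side
cut edges (S→T): {(0,7), (1,7), (3,4), (6,4)} total cap 68

Min-cut arcs: {(0,7), (1,7), (3,4), (6,4)} (total capacity 68)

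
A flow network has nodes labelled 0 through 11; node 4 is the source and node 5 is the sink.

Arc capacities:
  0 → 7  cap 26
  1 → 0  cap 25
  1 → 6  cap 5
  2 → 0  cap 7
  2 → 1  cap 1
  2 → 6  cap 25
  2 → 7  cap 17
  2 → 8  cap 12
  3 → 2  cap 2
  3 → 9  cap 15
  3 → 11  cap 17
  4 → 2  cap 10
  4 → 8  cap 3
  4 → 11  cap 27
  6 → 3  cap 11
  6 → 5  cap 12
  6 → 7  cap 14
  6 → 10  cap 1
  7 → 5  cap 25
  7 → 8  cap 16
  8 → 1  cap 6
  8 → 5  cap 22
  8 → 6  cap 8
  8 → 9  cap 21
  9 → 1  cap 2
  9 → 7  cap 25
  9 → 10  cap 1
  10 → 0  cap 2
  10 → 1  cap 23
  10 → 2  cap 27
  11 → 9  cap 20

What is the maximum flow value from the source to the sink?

Maximum flow value: 33

augment #1: 4→8→5 bottleneck 3, total now 3
augment #2: 4→2→6→5 bottleneck 10, total now 13
augment #3: 4→11→9→7→5 bottleneck 20, total now 33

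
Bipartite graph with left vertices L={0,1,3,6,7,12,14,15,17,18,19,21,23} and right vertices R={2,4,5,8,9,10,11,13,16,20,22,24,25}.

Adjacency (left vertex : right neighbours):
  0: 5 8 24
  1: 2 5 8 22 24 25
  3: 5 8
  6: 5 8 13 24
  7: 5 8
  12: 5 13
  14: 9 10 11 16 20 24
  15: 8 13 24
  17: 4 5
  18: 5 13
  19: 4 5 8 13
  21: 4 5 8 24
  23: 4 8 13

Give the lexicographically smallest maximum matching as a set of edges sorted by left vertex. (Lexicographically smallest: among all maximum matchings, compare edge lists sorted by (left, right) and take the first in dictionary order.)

Lex-smallest maximum matching: {(0,5), (1,2), (3,8), (6,13), (14,9), (15,24), (17,4)}

|M| = 7 (so the lex-smallest maximum matching has 7 edges)
process left vertices in ascending order; for each, take the smallest-labelled available neighbour that still permits 7 edges overall, or leave it unmatched if none does
lex-smallest matching: {0-5, 1-2, 3-8, 6-13, 14-9, 15-24, 17-4}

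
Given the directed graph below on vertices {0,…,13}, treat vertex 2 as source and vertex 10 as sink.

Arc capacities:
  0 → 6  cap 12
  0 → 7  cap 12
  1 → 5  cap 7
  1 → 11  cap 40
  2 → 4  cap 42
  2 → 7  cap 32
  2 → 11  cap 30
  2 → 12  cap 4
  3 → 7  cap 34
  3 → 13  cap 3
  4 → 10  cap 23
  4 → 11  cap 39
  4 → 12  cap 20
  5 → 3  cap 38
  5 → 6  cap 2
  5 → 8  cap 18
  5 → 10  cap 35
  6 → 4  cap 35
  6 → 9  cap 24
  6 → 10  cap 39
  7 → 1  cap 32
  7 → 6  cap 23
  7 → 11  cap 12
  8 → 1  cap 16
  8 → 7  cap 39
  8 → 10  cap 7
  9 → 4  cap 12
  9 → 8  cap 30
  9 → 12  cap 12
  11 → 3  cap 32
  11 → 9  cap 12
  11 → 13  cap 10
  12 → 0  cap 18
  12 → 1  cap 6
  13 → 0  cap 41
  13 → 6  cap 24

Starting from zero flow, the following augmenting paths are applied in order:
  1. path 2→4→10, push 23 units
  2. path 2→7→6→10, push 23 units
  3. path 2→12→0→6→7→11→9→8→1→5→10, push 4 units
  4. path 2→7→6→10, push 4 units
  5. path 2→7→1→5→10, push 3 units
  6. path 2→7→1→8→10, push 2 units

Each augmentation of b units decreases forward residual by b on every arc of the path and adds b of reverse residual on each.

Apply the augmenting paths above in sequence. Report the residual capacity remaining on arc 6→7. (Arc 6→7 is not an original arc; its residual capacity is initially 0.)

after path 1 (2→4→10, push 23): res(6,7)=0
after path 2 (2→7→6→10, push 23): res(6,7)=23
after path 3 (2→12→0→6→7→11→9→8→1→5→10, push 4): res(6,7)=19
after path 4 (2→7→6→10, push 4): res(6,7)=23
after path 5 (2→7→1→5→10, push 3): res(6,7)=23
after path 6 (2→7→1→8→10, push 2): res(6,7)=23

Residual capacity of (6,7): 23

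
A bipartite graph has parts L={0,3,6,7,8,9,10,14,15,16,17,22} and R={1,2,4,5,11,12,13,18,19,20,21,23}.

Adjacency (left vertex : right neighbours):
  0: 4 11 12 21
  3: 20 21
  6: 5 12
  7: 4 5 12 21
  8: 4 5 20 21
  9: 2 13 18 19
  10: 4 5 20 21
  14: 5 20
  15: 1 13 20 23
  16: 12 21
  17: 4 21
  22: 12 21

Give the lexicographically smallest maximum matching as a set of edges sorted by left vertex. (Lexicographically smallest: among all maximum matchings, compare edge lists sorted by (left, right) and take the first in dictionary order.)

Lex-smallest maximum matching: {(0,11), (3,20), (6,5), (7,4), (8,21), (9,2), (15,1), (16,12)}

|M| = 8 (so the lex-smallest maximum matching has 8 edges)
process left vertices in ascending order; for each, take the smallest-labelled available neighbour that still permits 8 edges overall, or leave it unmatched if none does
lex-smallest matching: {0-11, 3-20, 6-5, 7-4, 8-21, 9-2, 15-1, 16-12}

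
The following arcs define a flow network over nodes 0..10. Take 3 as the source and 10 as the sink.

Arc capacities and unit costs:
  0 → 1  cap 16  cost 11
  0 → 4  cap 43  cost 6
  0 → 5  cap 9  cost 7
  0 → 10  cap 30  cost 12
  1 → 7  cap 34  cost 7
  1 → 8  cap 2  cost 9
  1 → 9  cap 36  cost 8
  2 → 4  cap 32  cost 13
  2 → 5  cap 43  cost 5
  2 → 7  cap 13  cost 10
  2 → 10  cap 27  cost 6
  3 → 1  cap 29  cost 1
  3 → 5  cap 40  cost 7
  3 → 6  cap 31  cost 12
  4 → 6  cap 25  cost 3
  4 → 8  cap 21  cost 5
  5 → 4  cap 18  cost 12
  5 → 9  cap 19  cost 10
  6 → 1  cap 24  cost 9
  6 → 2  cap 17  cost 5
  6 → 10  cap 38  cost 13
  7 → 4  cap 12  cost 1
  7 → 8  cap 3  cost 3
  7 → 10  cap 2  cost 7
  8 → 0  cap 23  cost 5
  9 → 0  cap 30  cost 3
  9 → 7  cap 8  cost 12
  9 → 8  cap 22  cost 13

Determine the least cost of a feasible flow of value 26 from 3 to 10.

Minimum cost for 26 units: 589

shortest-cost path #1: 3→1→7→10 push 2 @ unit cost 15 (adds 30)
shortest-cost path #2: 3→6→2→10 push 17 @ unit cost 23 (adds 391)
shortest-cost path #3: 3→1→9→0→10 push 7 @ unit cost 24 (adds 168)
total cost = 589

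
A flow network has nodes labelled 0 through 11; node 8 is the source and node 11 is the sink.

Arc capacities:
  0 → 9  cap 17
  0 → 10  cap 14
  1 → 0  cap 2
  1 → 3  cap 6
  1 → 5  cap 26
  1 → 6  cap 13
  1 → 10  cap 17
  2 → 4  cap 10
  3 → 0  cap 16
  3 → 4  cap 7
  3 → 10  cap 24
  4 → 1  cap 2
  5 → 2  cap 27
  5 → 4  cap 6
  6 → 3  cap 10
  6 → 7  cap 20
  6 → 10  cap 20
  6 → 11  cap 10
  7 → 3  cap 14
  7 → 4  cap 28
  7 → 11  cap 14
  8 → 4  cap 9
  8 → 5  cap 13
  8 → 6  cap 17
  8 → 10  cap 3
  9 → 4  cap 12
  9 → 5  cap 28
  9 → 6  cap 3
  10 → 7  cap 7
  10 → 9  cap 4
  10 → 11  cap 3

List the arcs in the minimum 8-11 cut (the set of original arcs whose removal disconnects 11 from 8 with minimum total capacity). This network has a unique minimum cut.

Min-cut arcs: {(4,1), (8,6), (8,10)} (total capacity 22)

augment #1: 8→6→11 push 10
augment #2: 8→10→11 push 3
augment #3: 8→6→7→11 push 7
augment #4: 8→4→1→6→7→11 push 2
max flow = 22; residual-reachable set from 8 gives S-side
cut edges (S→T): {(4,1), (8,6), (8,10)} total cap 22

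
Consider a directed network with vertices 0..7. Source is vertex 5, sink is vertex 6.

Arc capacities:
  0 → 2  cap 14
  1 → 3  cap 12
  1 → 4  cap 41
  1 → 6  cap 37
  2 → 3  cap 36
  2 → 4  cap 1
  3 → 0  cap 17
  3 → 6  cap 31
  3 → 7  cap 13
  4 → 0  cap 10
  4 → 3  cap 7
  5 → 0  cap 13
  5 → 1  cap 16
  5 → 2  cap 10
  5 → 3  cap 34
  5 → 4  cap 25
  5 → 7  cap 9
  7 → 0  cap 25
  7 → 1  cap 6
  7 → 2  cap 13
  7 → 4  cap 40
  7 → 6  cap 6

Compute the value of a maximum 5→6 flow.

augment #1: 5→1→6 bottleneck 16, total now 16
augment #2: 5→3→6 bottleneck 31, total now 47
augment #3: 5→7→6 bottleneck 6, total now 53
augment #4: 5→7→1→6 bottleneck 3, total now 56
augment #5: 5→3→7→1→6 bottleneck 3, total now 59

Maximum flow value: 59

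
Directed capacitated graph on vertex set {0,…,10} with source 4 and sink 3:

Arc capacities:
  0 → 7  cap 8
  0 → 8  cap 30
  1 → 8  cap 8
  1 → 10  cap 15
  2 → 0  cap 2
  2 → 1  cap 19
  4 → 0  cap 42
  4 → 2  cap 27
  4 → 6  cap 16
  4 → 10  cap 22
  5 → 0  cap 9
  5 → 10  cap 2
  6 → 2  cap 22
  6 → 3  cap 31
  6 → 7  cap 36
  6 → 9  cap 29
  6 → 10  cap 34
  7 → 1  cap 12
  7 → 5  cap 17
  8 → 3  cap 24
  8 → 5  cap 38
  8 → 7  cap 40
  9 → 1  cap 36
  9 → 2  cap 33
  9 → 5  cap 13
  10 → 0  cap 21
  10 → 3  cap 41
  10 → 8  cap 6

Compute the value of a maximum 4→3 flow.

Maximum flow value: 79

augment #1: 4→6→3 bottleneck 16, total now 16
augment #2: 4→10→3 bottleneck 22, total now 38
augment #3: 4→0→8→3 bottleneck 24, total now 62
augment #4: 4→2→1→10→3 bottleneck 15, total now 77
augment #5: 4→0→7→5→10→3 bottleneck 2, total now 79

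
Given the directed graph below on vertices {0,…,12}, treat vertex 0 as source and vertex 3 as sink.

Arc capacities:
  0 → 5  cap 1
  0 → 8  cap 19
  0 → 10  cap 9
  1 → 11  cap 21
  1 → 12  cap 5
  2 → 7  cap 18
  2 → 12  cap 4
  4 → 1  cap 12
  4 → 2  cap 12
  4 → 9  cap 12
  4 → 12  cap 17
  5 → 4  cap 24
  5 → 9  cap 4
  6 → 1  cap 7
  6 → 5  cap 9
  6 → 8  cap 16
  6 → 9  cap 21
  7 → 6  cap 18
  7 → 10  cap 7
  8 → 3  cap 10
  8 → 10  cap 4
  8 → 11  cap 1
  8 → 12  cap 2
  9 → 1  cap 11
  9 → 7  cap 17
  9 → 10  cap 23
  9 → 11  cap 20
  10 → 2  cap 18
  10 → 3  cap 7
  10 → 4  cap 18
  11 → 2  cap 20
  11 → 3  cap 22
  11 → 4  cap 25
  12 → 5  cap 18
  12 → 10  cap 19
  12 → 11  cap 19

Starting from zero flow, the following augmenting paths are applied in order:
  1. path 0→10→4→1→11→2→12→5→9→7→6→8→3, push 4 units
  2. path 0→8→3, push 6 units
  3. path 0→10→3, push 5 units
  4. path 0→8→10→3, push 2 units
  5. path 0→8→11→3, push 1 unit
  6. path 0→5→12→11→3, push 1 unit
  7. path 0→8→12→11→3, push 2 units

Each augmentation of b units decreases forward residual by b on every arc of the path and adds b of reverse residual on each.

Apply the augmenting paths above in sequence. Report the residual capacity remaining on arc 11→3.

after path 1 (0→10→4→1→11→2→12→5→9→7→6→8→3, push 4): res(11,3)=22
after path 2 (0→8→3, push 6): res(11,3)=22
after path 3 (0→10→3, push 5): res(11,3)=22
after path 4 (0→8→10→3, push 2): res(11,3)=22
after path 5 (0→8→11→3, push 1): res(11,3)=21
after path 6 (0→5→12→11→3, push 1): res(11,3)=20
after path 7 (0→8→12→11→3, push 2): res(11,3)=18

Residual capacity of (11,3): 18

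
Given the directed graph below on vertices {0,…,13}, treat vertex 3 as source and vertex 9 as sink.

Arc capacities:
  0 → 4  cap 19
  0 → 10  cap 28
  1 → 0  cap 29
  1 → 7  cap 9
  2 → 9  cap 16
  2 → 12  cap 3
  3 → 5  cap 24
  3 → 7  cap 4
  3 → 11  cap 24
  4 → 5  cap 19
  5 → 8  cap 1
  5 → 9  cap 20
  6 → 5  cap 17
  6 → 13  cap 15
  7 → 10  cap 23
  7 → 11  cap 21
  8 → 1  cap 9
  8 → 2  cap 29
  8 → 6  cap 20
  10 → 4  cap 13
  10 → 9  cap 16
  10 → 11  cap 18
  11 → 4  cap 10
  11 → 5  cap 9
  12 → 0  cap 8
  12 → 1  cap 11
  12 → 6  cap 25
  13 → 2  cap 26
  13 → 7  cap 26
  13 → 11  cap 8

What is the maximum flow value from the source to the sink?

augment #1: 3→5→9 bottleneck 20, total now 20
augment #2: 3→7→10→9 bottleneck 4, total now 24
augment #3: 3→5→8→2→9 bottleneck 1, total now 25

Maximum flow value: 25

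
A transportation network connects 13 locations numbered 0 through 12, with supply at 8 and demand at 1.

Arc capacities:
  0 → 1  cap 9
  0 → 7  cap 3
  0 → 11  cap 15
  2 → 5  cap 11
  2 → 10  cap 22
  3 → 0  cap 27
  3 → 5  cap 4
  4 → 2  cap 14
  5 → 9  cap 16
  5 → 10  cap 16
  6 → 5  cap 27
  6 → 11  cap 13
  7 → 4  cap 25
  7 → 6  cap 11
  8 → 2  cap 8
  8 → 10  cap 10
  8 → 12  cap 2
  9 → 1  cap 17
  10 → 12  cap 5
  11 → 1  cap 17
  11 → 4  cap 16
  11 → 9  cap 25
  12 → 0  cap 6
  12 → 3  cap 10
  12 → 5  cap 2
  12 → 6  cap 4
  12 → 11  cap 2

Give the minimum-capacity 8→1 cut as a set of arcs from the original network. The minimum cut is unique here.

augment #1: 8→12→0→1 push 2
augment #2: 8→2→5→9→1 push 8
augment #3: 8→10→12→0→1 push 4
augment #4: 8→10→12→11→1 push 1
max flow = 15; residual-reachable set from 8 gives S-side
cut edges (S→T): {(8,2), (8,12), (10,12)} total cap 15

Min-cut arcs: {(8,2), (8,12), (10,12)} (total capacity 15)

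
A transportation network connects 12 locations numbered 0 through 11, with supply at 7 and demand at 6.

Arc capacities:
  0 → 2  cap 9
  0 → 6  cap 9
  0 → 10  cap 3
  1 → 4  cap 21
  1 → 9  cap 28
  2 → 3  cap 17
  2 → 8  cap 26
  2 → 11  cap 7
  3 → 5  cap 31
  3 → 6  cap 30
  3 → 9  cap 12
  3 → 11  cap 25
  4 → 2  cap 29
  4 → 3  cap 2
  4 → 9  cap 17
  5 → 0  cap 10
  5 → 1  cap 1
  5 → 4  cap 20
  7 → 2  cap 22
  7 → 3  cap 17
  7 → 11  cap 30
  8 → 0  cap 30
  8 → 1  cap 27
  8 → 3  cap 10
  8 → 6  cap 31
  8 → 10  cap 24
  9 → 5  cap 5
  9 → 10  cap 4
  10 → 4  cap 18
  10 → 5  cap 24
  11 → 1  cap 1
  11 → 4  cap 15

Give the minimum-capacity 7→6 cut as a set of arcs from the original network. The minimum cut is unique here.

Min-cut arcs: {(7,2), (7,3), (11,1), (11,4)} (total capacity 55)

augment #1: 7→3→6 push 17
augment #2: 7→2→3→6 push 13
augment #3: 7→2→8→6 push 9
augment #4: 7→11→4→2→8→6 push 15
augment #5: 7→11→1→4→2→8→6 push 1
max flow = 55; residual-reachable set from 7 gives S-side
cut edges (S→T): {(7,2), (7,3), (11,1), (11,4)} total cap 55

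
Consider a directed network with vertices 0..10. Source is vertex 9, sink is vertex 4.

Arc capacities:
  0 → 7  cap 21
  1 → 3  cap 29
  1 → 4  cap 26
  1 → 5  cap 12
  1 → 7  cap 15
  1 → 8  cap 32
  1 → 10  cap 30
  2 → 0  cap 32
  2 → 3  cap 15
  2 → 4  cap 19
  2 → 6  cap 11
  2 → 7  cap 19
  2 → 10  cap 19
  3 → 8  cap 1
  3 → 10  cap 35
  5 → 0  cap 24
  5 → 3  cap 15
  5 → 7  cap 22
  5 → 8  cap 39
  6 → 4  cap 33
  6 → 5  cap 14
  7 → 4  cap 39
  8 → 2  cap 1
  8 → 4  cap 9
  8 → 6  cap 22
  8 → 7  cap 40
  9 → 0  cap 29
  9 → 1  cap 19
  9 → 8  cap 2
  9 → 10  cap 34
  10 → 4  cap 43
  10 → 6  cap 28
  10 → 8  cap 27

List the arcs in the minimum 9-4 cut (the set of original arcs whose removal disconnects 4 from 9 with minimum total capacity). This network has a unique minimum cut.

augment #1: 9→1→4 push 19
augment #2: 9→8→4 push 2
augment #3: 9→10→4 push 34
augment #4: 9→0→7→4 push 21
max flow = 76; residual-reachable set from 9 gives S-side
cut edges (S→T): {(0,7), (9,1), (9,8), (9,10)} total cap 76

Min-cut arcs: {(0,7), (9,1), (9,8), (9,10)} (total capacity 76)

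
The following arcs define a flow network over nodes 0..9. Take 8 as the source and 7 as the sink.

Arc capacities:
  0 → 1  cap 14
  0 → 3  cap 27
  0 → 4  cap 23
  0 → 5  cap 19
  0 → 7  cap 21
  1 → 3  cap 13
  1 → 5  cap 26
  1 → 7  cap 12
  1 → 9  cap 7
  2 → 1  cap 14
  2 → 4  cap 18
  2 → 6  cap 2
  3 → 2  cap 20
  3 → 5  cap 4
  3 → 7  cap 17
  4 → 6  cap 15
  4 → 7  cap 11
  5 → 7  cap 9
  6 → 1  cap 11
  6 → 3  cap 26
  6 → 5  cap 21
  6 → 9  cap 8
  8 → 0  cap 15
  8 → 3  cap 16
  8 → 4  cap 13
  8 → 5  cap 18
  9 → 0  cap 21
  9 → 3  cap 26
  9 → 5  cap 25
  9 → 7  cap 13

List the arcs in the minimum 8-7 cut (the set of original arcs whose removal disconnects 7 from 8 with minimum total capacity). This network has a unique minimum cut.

augment #1: 8→0→7 push 15
augment #2: 8→3→7 push 16
augment #3: 8→4→7 push 11
augment #4: 8→5→7 push 9
augment #5: 8→4→6→1→7 push 2
max flow = 53; residual-reachable set from 8 gives S-side
cut edges (S→T): {(5,7), (8,0), (8,3), (8,4)} total cap 53

Min-cut arcs: {(5,7), (8,0), (8,3), (8,4)} (total capacity 53)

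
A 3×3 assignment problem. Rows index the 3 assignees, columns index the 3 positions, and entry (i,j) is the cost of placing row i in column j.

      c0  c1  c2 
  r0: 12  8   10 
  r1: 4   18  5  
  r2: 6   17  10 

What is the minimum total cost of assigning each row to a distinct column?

Minimum assignment cost: 19

optimal assignment: row0→col1 (cost 8), row1→col2 (cost 5), row2→col0 (cost 6)
total = 8 + 5 + 6 = 19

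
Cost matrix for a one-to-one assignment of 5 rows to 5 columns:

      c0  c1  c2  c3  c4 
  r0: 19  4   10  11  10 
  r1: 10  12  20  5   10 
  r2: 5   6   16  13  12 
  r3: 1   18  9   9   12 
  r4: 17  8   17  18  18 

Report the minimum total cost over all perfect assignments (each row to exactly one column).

Minimum assignment cost: 36

optimal assignment: row0→col2 (cost 10), row1→col3 (cost 5), row2→col4 (cost 12), row3→col0 (cost 1), row4→col1 (cost 8)
total = 10 + 5 + 12 + 1 + 8 = 36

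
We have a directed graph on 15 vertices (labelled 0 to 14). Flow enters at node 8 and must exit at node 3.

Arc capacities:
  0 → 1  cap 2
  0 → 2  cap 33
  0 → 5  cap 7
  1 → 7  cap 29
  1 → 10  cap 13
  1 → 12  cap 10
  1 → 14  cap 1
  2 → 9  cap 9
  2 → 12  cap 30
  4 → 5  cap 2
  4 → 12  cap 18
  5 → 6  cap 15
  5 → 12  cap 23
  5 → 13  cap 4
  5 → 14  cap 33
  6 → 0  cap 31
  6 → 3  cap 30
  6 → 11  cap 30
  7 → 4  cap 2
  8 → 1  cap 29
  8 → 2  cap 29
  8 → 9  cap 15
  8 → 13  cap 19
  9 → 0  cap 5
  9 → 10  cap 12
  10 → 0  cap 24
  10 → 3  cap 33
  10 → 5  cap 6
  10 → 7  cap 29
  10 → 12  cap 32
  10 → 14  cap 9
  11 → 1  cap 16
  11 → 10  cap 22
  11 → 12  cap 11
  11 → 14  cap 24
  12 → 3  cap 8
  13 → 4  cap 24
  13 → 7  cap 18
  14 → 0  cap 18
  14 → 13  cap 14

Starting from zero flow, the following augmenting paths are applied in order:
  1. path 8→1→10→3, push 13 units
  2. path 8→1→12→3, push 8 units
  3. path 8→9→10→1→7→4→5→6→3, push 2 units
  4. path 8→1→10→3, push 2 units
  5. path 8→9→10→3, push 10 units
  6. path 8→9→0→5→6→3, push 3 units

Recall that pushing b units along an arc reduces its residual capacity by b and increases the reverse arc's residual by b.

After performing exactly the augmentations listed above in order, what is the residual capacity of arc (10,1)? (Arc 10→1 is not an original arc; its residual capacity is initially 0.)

after path 1 (8→1→10→3, push 13): res(10,1)=13
after path 2 (8→1→12→3, push 8): res(10,1)=13
after path 3 (8→9→10→1→7→4→5→6→3, push 2): res(10,1)=11
after path 4 (8→1→10→3, push 2): res(10,1)=13
after path 5 (8→9→10→3, push 10): res(10,1)=13
after path 6 (8→9→0→5→6→3, push 3): res(10,1)=13

Residual capacity of (10,1): 13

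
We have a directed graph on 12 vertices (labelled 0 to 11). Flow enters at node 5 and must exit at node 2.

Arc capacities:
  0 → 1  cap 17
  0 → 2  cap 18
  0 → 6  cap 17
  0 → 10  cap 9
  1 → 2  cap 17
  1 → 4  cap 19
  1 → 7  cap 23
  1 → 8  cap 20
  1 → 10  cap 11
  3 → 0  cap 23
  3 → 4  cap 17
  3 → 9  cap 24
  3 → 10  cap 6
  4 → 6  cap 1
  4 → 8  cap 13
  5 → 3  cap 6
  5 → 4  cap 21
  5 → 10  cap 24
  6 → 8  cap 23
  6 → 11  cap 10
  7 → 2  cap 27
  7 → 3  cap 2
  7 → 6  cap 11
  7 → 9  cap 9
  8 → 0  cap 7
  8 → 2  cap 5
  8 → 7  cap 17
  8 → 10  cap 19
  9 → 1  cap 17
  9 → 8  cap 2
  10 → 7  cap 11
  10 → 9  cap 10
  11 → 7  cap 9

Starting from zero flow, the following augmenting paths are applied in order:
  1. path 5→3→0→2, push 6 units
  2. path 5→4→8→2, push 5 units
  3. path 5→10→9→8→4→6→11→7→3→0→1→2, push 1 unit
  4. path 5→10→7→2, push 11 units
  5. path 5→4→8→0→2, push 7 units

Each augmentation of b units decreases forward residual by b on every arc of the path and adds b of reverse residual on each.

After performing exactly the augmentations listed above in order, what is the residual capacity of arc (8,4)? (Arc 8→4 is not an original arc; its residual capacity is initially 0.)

after path 1 (5→3→0→2, push 6): res(8,4)=0
after path 2 (5→4→8→2, push 5): res(8,4)=5
after path 3 (5→10→9→8→4→6→11→7→3→0→1→2, push 1): res(8,4)=4
after path 4 (5→10→7→2, push 11): res(8,4)=4
after path 5 (5→4→8→0→2, push 7): res(8,4)=11

Residual capacity of (8,4): 11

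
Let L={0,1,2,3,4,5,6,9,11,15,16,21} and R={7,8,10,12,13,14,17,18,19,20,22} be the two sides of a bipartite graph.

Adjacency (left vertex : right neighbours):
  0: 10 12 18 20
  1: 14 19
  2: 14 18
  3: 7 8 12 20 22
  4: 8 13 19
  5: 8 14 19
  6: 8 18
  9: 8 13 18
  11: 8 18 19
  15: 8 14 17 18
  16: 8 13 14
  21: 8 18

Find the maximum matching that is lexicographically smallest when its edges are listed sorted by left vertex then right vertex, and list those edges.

|M| = 8 (so the lex-smallest maximum matching has 8 edges)
process left vertices in ascending order; for each, take the smallest-labelled available neighbour that still permits 8 edges overall, or leave it unmatched if none does
lex-smallest matching: {0-10, 1-14, 2-18, 3-7, 4-8, 5-19, 9-13, 15-17}

Lex-smallest maximum matching: {(0,10), (1,14), (2,18), (3,7), (4,8), (5,19), (9,13), (15,17)}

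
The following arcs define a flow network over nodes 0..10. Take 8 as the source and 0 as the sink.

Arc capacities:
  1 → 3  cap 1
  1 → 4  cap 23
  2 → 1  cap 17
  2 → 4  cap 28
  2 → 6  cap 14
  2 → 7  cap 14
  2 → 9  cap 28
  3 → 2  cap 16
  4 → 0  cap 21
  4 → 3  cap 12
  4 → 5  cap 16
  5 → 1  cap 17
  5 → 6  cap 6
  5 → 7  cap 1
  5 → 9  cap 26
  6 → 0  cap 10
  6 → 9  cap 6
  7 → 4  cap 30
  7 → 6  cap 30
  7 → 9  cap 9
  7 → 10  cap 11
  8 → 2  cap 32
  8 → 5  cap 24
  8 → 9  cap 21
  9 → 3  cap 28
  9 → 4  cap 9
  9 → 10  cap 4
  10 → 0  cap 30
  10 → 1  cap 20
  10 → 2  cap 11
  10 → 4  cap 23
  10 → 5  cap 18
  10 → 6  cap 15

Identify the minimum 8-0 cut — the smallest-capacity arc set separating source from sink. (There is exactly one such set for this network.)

augment #1: 8→2→4→0 push 21
augment #2: 8→2→6→0 push 10
augment #3: 8→9→10→0 push 4
augment #4: 8→2→7→10→0 push 1
augment #5: 8→5→7→10→0 push 1
augment #6: 8→5→6→2→7→10→0 push 6
augment #7: 8→9→3→2→7→10→0 push 3
max flow = 46; residual-reachable set from 8 gives S-side
cut edges (S→T): {(4,0), (6,0), (7,10), (9,10)} total cap 46

Min-cut arcs: {(4,0), (6,0), (7,10), (9,10)} (total capacity 46)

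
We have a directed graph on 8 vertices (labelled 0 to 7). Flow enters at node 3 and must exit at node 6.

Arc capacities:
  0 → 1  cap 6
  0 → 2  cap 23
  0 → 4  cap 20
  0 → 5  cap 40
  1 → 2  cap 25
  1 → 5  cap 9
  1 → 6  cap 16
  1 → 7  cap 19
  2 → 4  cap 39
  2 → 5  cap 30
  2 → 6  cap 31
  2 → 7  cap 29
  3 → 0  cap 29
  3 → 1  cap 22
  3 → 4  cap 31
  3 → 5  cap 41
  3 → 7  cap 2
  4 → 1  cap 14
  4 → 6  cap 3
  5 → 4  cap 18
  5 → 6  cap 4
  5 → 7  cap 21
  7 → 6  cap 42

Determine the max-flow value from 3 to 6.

Maximum flow value: 95

augment #1: 3→1→6 bottleneck 16, total now 16
augment #2: 3→4→6 bottleneck 3, total now 19
augment #3: 3→5→6 bottleneck 4, total now 23
augment #4: 3→7→6 bottleneck 2, total now 25
augment #5: 3→0→2→6 bottleneck 23, total now 48
augment #6: 3→1→2→6 bottleneck 6, total now 54
augment #7: 3→5→7→6 bottleneck 21, total now 75
augment #8: 3→0→1→2→6 bottleneck 2, total now 77
augment #9: 3→0→1→7→6 bottleneck 4, total now 81
augment #10: 3→4→1→7→6 bottleneck 14, total now 95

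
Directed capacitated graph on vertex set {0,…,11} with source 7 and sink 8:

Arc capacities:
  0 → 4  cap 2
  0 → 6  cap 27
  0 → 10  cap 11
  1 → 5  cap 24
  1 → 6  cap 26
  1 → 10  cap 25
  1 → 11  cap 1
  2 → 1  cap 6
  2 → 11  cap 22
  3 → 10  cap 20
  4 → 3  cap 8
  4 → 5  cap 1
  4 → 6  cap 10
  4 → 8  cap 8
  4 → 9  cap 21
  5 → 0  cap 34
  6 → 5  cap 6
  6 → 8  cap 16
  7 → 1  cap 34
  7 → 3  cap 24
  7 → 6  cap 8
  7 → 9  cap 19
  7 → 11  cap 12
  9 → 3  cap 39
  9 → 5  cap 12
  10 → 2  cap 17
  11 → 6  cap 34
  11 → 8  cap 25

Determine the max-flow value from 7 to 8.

augment #1: 7→6→8 bottleneck 8, total now 8
augment #2: 7→11→8 bottleneck 12, total now 20
augment #3: 7→1→6→8 bottleneck 8, total now 28
augment #4: 7→1→11→8 bottleneck 1, total now 29
augment #5: 7→1→5→0→4→8 bottleneck 2, total now 31
augment #6: 7→1→10→2→11→8 bottleneck 12, total now 43

Maximum flow value: 43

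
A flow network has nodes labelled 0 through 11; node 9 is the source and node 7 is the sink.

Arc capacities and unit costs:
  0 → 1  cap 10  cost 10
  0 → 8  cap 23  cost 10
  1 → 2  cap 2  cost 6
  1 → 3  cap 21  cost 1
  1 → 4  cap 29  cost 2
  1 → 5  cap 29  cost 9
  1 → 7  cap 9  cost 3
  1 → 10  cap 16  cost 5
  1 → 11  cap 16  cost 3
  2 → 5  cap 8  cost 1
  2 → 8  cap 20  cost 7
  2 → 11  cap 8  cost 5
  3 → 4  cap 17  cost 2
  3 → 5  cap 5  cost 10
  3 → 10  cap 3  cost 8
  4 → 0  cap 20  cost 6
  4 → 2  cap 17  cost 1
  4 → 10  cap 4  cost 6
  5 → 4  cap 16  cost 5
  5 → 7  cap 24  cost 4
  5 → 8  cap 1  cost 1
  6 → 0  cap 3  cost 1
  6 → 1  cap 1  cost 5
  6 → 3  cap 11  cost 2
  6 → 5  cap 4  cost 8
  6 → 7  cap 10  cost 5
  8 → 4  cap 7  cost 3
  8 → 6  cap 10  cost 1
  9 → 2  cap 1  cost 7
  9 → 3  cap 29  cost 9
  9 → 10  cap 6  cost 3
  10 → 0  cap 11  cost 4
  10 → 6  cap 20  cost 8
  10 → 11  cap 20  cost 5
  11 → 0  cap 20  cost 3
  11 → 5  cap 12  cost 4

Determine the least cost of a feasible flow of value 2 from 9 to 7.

Minimum cost for 2 units: 28

shortest-cost path #1: 9→2→5→7 push 1 @ unit cost 12 (adds 12)
shortest-cost path #2: 9→10→11→5→7 push 1 @ unit cost 16 (adds 16)
total cost = 28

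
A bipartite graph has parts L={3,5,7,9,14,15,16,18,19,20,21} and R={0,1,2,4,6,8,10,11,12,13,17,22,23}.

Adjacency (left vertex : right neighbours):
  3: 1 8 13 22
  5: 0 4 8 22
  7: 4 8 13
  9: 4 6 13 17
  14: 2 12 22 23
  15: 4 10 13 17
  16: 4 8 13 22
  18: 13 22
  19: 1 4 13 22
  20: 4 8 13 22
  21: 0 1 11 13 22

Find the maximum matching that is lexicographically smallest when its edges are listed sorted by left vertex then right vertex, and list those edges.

|M| = 10 (so the lex-smallest maximum matching has 10 edges)
process left vertices in ascending order; for each, take the smallest-labelled available neighbour that still permits 10 edges overall, or leave it unmatched if none does
lex-smallest matching: {3-1, 5-0, 7-4, 9-6, 14-2, 15-10, 16-8, 18-13, 19-22, 21-11}

Lex-smallest maximum matching: {(3,1), (5,0), (7,4), (9,6), (14,2), (15,10), (16,8), (18,13), (19,22), (21,11)}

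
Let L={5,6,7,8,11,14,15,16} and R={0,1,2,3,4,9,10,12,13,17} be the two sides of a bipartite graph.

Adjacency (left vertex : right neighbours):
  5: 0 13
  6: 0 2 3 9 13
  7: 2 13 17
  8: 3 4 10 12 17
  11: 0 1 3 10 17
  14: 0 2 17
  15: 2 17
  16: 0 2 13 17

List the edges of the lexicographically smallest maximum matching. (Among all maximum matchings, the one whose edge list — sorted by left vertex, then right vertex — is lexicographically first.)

|M| = 7 (so the lex-smallest maximum matching has 7 edges)
process left vertices in ascending order; for each, take the smallest-labelled available neighbour that still permits 7 edges overall, or leave it unmatched if none does
lex-smallest matching: {5-0, 6-3, 7-2, 8-4, 11-1, 14-17, 16-13}

Lex-smallest maximum matching: {(5,0), (6,3), (7,2), (8,4), (11,1), (14,17), (16,13)}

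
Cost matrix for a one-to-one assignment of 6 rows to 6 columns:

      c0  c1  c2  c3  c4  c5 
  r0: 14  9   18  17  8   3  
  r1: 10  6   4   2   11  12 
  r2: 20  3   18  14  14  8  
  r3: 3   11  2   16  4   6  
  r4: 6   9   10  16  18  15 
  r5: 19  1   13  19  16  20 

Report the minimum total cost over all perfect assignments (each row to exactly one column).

optimal assignment: row0→col4 (cost 8), row1→col3 (cost 2), row2→col5 (cost 8), row3→col2 (cost 2), row4→col0 (cost 6), row5→col1 (cost 1)
total = 8 + 2 + 8 + 2 + 6 + 1 = 27

Minimum assignment cost: 27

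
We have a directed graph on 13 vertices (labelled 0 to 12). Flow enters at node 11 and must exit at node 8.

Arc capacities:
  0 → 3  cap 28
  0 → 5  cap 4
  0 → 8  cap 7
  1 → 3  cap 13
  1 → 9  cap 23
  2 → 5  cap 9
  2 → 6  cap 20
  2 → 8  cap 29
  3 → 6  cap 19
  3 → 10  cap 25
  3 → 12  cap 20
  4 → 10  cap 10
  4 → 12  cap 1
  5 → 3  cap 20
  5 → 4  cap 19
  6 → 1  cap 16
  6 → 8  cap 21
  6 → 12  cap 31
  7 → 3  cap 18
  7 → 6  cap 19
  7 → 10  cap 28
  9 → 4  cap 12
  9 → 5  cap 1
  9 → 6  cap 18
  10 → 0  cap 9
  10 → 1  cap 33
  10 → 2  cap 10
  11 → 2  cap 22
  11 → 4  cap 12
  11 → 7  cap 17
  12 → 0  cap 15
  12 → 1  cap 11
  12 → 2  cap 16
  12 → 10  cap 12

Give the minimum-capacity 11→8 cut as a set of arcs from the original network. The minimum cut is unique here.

Min-cut arcs: {(4,10), (4,12), (11,2), (11,7)} (total capacity 50)

augment #1: 11→2→8 push 22
augment #2: 11→7→6→8 push 17
augment #3: 11→4→10→0→8 push 7
augment #4: 11→4→10→2→8 push 3
augment #5: 11→4→12→2→8 push 1
max flow = 50; residual-reachable set from 11 gives S-side
cut edges (S→T): {(4,10), (4,12), (11,2), (11,7)} total cap 50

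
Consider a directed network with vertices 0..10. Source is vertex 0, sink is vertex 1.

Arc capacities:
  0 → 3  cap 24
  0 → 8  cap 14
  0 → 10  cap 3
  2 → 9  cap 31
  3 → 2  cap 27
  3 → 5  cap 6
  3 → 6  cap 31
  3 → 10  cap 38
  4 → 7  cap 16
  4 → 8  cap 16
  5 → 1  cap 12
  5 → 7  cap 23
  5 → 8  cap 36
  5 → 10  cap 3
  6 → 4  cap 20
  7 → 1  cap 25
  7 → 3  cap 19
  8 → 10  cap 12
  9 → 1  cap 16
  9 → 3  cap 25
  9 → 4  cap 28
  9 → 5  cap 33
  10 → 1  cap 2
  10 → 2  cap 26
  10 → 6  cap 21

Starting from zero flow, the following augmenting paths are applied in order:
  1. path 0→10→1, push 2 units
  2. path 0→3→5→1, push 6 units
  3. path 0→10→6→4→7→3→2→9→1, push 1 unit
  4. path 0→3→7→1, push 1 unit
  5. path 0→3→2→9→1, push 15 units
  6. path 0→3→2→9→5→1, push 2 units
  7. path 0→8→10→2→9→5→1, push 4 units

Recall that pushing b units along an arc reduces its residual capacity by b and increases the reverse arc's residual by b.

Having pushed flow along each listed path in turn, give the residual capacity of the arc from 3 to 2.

Residual capacity of (3,2): 9

after path 1 (0→10→1, push 2): res(3,2)=27
after path 2 (0→3→5→1, push 6): res(3,2)=27
after path 3 (0→10→6→4→7→3→2→9→1, push 1): res(3,2)=26
after path 4 (0→3→7→1, push 1): res(3,2)=26
after path 5 (0→3→2→9→1, push 15): res(3,2)=11
after path 6 (0→3→2→9→5→1, push 2): res(3,2)=9
after path 7 (0→8→10→2→9→5→1, push 4): res(3,2)=9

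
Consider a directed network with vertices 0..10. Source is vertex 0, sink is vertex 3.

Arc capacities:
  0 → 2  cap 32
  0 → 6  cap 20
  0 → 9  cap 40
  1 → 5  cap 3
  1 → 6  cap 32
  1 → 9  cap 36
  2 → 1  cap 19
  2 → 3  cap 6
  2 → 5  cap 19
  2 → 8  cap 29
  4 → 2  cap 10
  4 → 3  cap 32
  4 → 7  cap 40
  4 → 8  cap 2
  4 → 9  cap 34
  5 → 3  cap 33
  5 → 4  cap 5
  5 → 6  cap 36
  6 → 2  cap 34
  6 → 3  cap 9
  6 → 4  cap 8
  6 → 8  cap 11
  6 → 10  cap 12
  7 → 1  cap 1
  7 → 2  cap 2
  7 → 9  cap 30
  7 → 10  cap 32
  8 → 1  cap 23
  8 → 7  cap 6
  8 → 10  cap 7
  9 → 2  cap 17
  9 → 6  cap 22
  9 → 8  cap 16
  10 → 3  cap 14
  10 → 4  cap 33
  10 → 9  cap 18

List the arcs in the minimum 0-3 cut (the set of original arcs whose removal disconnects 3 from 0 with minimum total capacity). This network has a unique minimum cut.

Min-cut arcs: {(1,5), (2,3), (2,5), (6,3), (6,4), (6,10), (8,7), (8,10)} (total capacity 70)

augment #1: 0→2→3 push 6
augment #2: 0→6→3 push 9
augment #3: 0→2→5→3 push 19
augment #4: 0→6→4→3 push 8
augment #5: 0→6→10→3 push 3
augment #6: 0→2→1→5→3 push 3
augment #7: 0→2→8→10→3 push 4
augment #8: 0→9→6→10→3 push 7
augment #9: 0→9→6→10→4→3 push 2
augment #10: 0→9→8→10→4→3 push 3
augment #11: 0→9→8→7→10→4→3 push 6
max flow = 70; residual-reachable set from 0 gives S-side
cut edges (S→T): {(1,5), (2,3), (2,5), (6,3), (6,4), (6,10), (8,7), (8,10)} total cap 70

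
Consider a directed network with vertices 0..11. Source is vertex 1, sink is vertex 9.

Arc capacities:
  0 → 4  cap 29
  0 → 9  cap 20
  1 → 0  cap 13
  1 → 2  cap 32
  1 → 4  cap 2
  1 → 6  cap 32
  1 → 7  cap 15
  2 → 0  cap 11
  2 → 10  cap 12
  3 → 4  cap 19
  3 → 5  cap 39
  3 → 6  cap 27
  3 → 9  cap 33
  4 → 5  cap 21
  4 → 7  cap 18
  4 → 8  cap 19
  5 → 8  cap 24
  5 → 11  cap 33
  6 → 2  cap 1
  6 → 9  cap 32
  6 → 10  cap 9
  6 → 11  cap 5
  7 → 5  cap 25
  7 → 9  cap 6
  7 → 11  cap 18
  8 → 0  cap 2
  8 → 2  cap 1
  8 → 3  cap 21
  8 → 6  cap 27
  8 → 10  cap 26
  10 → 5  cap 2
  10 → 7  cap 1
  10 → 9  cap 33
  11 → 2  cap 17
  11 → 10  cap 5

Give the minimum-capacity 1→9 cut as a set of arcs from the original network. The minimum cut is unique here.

augment #1: 1→0→9 push 13
augment #2: 1→6→9 push 32
augment #3: 1→7→9 push 6
augment #4: 1→2→0→9 push 7
augment #5: 1→2→10→9 push 12
augment #6: 1→4→8→3→9 push 2
augment #7: 1→7→11→10→9 push 5
augment #8: 1→7→5→8→3→9 push 4
augment #9: 1→2→0→4→8→3→9 push 4
max flow = 85; residual-reachable set from 1 gives S-side
cut edges (S→T): {(1,0), (1,4), (1,6), (1,7), (2,0), (2,10)} total cap 85

Min-cut arcs: {(1,0), (1,4), (1,6), (1,7), (2,0), (2,10)} (total capacity 85)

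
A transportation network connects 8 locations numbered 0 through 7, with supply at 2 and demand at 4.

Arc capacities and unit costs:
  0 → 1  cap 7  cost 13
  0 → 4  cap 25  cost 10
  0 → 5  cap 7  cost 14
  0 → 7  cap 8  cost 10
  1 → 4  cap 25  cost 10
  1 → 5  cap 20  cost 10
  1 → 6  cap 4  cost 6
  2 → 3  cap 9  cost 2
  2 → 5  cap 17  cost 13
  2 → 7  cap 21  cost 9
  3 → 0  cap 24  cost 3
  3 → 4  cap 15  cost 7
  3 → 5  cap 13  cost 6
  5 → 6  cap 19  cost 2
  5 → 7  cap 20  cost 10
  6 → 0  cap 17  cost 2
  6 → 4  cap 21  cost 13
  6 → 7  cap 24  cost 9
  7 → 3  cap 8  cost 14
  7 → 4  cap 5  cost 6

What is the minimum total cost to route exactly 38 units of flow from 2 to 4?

shortest-cost path #1: 2→3→4 push 9 @ unit cost 9 (adds 81)
shortest-cost path #2: 2→7→4 push 5 @ unit cost 15 (adds 75)
shortest-cost path #3: 2→5→6→0→4 push 17 @ unit cost 27 (adds 459)
shortest-cost path #4: 2→7→3→4 push 6 @ unit cost 30 (adds 180)
shortest-cost path #5: 2→7→3→0→4 push 1 @ unit cost 36 (adds 36)
total cost = 831

Minimum cost for 38 units: 831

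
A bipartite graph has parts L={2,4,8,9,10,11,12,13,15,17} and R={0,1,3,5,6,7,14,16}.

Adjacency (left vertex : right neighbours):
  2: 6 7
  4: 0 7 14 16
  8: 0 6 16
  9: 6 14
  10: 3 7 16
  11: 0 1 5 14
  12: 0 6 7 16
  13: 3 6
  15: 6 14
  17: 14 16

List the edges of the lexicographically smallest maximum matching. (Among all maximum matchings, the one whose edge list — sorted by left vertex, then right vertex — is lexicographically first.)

Lex-smallest maximum matching: {(2,6), (4,0), (8,16), (9,14), (10,3), (11,1), (12,7)}

|M| = 7 (so the lex-smallest maximum matching has 7 edges)
process left vertices in ascending order; for each, take the smallest-labelled available neighbour that still permits 7 edges overall, or leave it unmatched if none does
lex-smallest matching: {2-6, 4-0, 8-16, 9-14, 10-3, 11-1, 12-7}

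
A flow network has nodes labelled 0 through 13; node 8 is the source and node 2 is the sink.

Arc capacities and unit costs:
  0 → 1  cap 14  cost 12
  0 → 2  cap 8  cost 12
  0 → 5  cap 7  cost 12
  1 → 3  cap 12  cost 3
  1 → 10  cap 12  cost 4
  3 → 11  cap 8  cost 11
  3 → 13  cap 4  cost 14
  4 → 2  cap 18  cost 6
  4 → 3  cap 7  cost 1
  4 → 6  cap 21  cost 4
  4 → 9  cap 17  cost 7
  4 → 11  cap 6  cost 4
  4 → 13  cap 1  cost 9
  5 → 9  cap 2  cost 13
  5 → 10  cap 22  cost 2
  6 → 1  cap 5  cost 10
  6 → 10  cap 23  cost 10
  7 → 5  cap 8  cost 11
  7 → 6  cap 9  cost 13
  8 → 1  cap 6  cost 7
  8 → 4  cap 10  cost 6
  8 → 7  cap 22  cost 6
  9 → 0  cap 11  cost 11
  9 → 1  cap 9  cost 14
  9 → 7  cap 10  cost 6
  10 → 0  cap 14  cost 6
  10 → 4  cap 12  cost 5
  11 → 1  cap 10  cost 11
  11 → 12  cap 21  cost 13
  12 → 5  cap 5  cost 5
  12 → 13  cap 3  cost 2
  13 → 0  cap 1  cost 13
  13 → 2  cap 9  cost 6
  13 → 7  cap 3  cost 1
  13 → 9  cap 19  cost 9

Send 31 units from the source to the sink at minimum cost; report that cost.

shortest-cost path #1: 8→4→2 push 10 @ unit cost 12 (adds 120)
shortest-cost path #2: 8→1→10→4→2 push 6 @ unit cost 22 (adds 132)
shortest-cost path #3: 8→7→5→10→4→2 push 2 @ unit cost 30 (adds 60)
shortest-cost path #4: 8→7→5→10→0→2 push 6 @ unit cost 37 (adds 222)
shortest-cost path #5: 8→7→6→10→0→2 push 2 @ unit cost 47 (adds 94)
shortest-cost path #6: 8→7→6→10→1→3→13→2 push 4 @ unit cost 48 (adds 192)
shortest-cost path #7: 8→7→6→10→4→13→2 push 1 @ unit cost 49 (adds 49)
total cost = 869

Minimum cost for 31 units: 869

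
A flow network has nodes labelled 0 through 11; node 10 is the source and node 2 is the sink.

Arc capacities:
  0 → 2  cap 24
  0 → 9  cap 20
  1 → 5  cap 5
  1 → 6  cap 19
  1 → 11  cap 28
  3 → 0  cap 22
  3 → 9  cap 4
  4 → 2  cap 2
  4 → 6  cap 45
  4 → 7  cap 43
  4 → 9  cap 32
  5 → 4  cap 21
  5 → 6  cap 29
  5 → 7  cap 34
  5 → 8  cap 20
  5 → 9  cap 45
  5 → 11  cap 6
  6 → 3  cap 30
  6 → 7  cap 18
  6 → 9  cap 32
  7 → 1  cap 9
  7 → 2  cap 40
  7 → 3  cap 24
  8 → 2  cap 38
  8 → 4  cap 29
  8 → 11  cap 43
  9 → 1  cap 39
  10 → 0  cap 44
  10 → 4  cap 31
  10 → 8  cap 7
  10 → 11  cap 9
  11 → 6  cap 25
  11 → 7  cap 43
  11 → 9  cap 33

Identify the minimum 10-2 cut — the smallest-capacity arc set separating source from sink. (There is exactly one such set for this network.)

augment #1: 10→0→2 push 24
augment #2: 10→4→2 push 2
augment #3: 10→8→2 push 7
augment #4: 10→4→7→2 push 29
augment #5: 10→11→7→2 push 9
augment #6: 10→0→9→1→5→7→2 push 2
augment #7: 10→0→9→1→5→8→2 push 3
augment #8: 10→0→9→1→6→7→5→8→2 push 2
max flow = 78; residual-reachable set from 10 gives S-side
cut edges (S→T): {(0,2), (1,5), (4,2), (7,2), (10,8)} total cap 78

Min-cut arcs: {(0,2), (1,5), (4,2), (7,2), (10,8)} (total capacity 78)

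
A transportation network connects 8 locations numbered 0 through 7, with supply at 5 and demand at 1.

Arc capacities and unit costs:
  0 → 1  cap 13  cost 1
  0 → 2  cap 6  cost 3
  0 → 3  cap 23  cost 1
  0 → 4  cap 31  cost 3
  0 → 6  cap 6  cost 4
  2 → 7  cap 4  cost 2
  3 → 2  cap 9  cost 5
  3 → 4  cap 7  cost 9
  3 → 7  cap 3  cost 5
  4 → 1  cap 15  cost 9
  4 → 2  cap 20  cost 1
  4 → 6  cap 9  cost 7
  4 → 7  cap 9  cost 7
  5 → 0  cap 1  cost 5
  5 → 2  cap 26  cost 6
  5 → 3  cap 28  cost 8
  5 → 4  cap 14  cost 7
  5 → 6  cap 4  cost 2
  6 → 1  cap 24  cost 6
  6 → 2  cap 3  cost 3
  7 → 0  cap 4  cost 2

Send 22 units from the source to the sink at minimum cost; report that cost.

Minimum cost for 22 units: 290

shortest-cost path #1: 5→0→1 push 1 @ unit cost 6 (adds 6)
shortest-cost path #2: 5→6→1 push 4 @ unit cost 8 (adds 32)
shortest-cost path #3: 5→2→7→0→1 push 4 @ unit cost 11 (adds 44)
shortest-cost path #4: 5→4→1 push 13 @ unit cost 16 (adds 208)
total cost = 290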